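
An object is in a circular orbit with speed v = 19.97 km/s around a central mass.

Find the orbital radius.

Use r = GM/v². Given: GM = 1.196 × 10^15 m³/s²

Convert to SI: v = 19.97 km/s = 19970 m/s.
For a circular orbit, v² = GM / r, so r = GM / v².
r = 1.196e+15 / (19970)² m ≈ 2.999e+06 m = 2.999 Mm.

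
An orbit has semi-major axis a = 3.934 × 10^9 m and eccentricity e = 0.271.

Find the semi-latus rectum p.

p = a (1 − e²).
p = 3.934e+09 · (1 − (0.271)²) = 3.934e+09 · 0.926559 ≈ 3.645e+09 m = 3.645 × 10^9 m.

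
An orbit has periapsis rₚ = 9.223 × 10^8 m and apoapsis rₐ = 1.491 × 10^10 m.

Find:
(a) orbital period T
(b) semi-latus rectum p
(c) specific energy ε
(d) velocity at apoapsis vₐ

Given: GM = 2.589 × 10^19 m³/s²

(a) With a = (rₚ + rₐ)/2 = 7.91615e+09 m, T = 2π √(a³/GM) = 2π √((7.91615e+09)³/2.589e+19) s ≈ 8.697e+05 s
(b) From a = (rₚ + rₐ)/2 = 7.91615e+09 m and e = (rₐ − rₚ)/(rₐ + rₚ) = 0.883491, p = a(1 − e²) = 7.91615e+09 · (1 − (0.883491)²) ≈ 1.737e+09 m
(c) With a = (rₚ + rₐ)/2 = 7.91615e+09 m, ε = −GM/(2a) = −2.589e+19/(2 · 7.91615e+09) J/kg ≈ -1.635e+09 J/kg
(d) With a = (rₚ + rₐ)/2 = 7.91615e+09 m, vₐ = √(GM (2/rₐ − 1/a)) = √(2.589e+19 · (2/1.491e+10 − 1/7.91615e+09)) m/s ≈ 1.422e+04 m/s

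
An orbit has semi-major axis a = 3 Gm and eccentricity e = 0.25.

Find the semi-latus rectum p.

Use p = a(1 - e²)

Convert to SI: a = 3 Gm = 3e+09 m.
p = a (1 − e²).
p = 3e+09 · (1 − (0.25)²) = 3e+09 · 0.9375 ≈ 2.812e+09 m = 2.812 Gm.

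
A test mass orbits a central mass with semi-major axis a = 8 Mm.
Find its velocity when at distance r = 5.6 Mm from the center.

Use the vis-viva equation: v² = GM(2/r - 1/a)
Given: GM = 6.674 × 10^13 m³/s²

Convert to SI: a = 8 Mm = 8e+06 m; r = 5.6 Mm = 5.6e+06 m.
Vis-viva: v = √(GM · (2/r − 1/a)).
2/r − 1/a = 2/5.6e+06 − 1/8e+06 = 2.32143e-07 m⁻¹.
v = √(6.674e+13 · 2.32143e-07) m/s ≈ 3936 m/s = 3.936 km/s.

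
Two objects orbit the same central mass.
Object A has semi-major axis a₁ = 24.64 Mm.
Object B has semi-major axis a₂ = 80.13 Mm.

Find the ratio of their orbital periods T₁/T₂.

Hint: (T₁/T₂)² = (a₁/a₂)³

Convert to SI: a₁ = 24.64 Mm = 2.464e+07 m; a₂ = 80.13 Mm = 8.013e+07 m.
From Kepler's third law, (T₁/T₂)² = (a₁/a₂)³, so T₁/T₂ = (a₁/a₂)^(3/2).
a₁/a₂ = 2.464e+07 / 8.013e+07 = 0.3075.
T₁/T₂ = (0.3075)^(3/2) ≈ 0.1705.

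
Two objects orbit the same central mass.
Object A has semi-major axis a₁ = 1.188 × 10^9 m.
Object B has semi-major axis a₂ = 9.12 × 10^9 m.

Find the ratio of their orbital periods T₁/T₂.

From Kepler's third law, (T₁/T₂)² = (a₁/a₂)³, so T₁/T₂ = (a₁/a₂)^(3/2).
a₁/a₂ = 1.188e+09 / 9.12e+09 = 0.130263.
T₁/T₂ = (0.130263)^(3/2) ≈ 0.04701.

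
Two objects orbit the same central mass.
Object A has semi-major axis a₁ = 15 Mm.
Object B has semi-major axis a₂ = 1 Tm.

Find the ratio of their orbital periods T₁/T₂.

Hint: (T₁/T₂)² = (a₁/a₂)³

Convert to SI: a₁ = 15 Mm = 1.5e+07 m; a₂ = 1 Tm = 1e+12 m.
From Kepler's third law, (T₁/T₂)² = (a₁/a₂)³, so T₁/T₂ = (a₁/a₂)^(3/2).
a₁/a₂ = 1.5e+07 / 1e+12 = 1.5e-05.
T₁/T₂ = (1.5e-05)^(3/2) ≈ 5.809e-08.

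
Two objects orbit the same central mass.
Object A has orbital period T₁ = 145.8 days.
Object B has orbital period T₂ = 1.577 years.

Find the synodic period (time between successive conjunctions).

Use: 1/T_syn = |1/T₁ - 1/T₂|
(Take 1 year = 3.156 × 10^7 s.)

Convert to SI: T₁ = 145.8 days = 1.25971e+07 s; T₂ = 1.577 years = 4.97701e+07 s.
T_syn = |T₁ · T₂ / (T₁ − T₂)|.
T_syn = |1.25971e+07 · 4.97701e+07 / (1.25971e+07 − 4.97701e+07)| s ≈ 1.687e+07 s = 195.2 days.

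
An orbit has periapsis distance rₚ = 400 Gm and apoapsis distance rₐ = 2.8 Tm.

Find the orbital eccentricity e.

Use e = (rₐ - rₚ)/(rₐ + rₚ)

Convert to SI: rₚ = 400 Gm = 4e+11 m; rₐ = 2.8 Tm = 2.8e+12 m.
e = (rₐ − rₚ) / (rₐ + rₚ).
e = (2.8e+12 − 4e+11) / (2.8e+12 + 4e+11) = 2.4e+12 / 3.2e+12 ≈ 0.75.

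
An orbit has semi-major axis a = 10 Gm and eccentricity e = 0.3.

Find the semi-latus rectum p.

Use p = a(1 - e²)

Convert to SI: a = 10 Gm = 1e+10 m.
p = a (1 − e²).
p = 1e+10 · (1 − (0.3)²) = 1e+10 · 0.91 ≈ 9.1e+09 m = 9.1 Gm.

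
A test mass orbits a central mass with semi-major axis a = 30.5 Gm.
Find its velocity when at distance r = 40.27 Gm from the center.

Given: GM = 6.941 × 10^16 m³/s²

Convert to SI: a = 30.5 Gm = 3.05e+10 m; r = 40.27 Gm = 4.027e+10 m.
Vis-viva: v = √(GM · (2/r − 1/a)).
2/r − 1/a = 2/4.027e+10 − 1/3.05e+10 = 1.68779e-11 m⁻¹.
v = √(6.941e+16 · 1.68779e-11) m/s ≈ 1082 m/s = 1.082 km/s.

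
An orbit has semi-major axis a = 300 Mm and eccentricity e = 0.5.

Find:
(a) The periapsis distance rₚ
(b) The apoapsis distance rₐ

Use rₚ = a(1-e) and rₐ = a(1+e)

Convert to SI: a = 300 Mm = 3e+08 m.
(a) rₚ = a(1 − e) = 3e+08 · (1 − 0.5) = 3e+08 · 0.5 ≈ 1.5e+08 m = 150 Mm.
(b) rₐ = a(1 + e) = 3e+08 · (1 + 0.5) = 3e+08 · 1.5 ≈ 4.5e+08 m = 450 Mm.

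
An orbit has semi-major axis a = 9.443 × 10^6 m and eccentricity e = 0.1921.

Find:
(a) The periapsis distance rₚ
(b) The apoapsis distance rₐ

(a) rₚ = a(1 − e) = 9.443e+06 · (1 − 0.1921) = 9.443e+06 · 0.8079 ≈ 7.629e+06 m = 7.629 × 10^6 m.
(b) rₐ = a(1 + e) = 9.443e+06 · (1 + 0.1921) = 9.443e+06 · 1.1921 ≈ 1.126e+07 m = 1.126 × 10^7 m.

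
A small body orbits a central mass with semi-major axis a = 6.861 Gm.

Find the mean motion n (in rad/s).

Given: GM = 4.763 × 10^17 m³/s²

Convert to SI: a = 6.861 Gm = 6.861e+09 m.
n = √(GM / a³).
n = √(4.763e+17 / (6.861e+09)³) rad/s ≈ 1.214e-06 rad/s.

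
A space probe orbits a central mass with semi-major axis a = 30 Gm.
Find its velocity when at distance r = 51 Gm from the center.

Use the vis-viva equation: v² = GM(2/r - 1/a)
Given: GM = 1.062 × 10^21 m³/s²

Convert to SI: a = 30 Gm = 3e+10 m; r = 51 Gm = 5.1e+10 m.
Vis-viva: v = √(GM · (2/r − 1/a)).
2/r − 1/a = 2/5.1e+10 − 1/3e+10 = 5.88235e-12 m⁻¹.
v = √(1.062e+21 · 5.88235e-12) m/s ≈ 7.904e+04 m/s = 79.04 km/s.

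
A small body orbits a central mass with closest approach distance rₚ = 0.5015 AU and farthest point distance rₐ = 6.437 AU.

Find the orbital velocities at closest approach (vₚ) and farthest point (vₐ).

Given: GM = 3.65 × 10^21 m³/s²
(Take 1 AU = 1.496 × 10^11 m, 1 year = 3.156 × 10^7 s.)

Convert to SI: rₚ = 0.5015 AU = 7.50244e+10 m; rₐ = 6.437 AU = 9.62975e+11 m.
Use the vis-viva equation v² = GM(2/r − 1/a) with a = (rₚ + rₐ)/2 = (7.50244e+10 + 9.62975e+11)/2 = 5.19e+11 m.
vₚ = √(GM · (2/rₚ − 1/a)) = √(3.65e+21 · (2/7.50244e+10 − 1/5.19e+11)) m/s ≈ 3.004e+05 m/s = 63.38 AU/year.
vₐ = √(GM · (2/rₐ − 1/a)) = √(3.65e+21 · (2/9.62975e+11 − 1/5.19e+11)) m/s ≈ 2.341e+04 m/s = 4.938 AU/year.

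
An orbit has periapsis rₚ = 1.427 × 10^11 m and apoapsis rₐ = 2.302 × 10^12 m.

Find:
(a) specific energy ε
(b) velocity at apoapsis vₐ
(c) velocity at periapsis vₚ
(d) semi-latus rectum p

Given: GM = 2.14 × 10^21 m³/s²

(a) With a = (rₚ + rₐ)/2 = 1.22235e+12 m, ε = −GM/(2a) = −2.14e+21/(2 · 1.22235e+12) J/kg ≈ -8.754e+08 J/kg
(b) With a = (rₚ + rₐ)/2 = 1.22235e+12 m, vₐ = √(GM (2/rₐ − 1/a)) = √(2.14e+21 · (2/2.302e+12 − 1/1.22235e+12)) m/s ≈ 1.042e+04 m/s
(c) With a = (rₚ + rₐ)/2 = 1.22235e+12 m, vₚ = √(GM (2/rₚ − 1/a)) = √(2.14e+21 · (2/1.427e+11 − 1/1.22235e+12)) m/s ≈ 1.681e+05 m/s
(d) From a = (rₚ + rₐ)/2 = 1.22235e+12 m and e = (rₐ − rₚ)/(rₐ + rₚ) = 0.883258, p = a(1 − e²) = 1.22235e+12 · (1 − (0.883258)²) ≈ 2.687e+11 m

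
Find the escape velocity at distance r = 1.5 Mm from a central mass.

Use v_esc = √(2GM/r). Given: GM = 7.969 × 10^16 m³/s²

Convert to SI: r = 1.5 Mm = 1.5e+06 m.
Escape velocity comes from setting total energy to zero: ½v² − GM/r = 0 ⇒ v_esc = √(2GM / r).
v_esc = √(2 · 7.969e+16 / 1.5e+06) m/s ≈ 3.26e+05 m/s = 326 km/s.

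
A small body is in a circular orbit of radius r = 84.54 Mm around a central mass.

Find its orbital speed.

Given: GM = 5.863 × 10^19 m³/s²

Convert to SI: r = 84.54 Mm = 8.454e+07 m.
For a circular orbit, gravity supplies the centripetal force, so v = √(GM / r).
v = √(5.863e+19 / 8.454e+07) m/s ≈ 8.328e+05 m/s = 832.8 km/s.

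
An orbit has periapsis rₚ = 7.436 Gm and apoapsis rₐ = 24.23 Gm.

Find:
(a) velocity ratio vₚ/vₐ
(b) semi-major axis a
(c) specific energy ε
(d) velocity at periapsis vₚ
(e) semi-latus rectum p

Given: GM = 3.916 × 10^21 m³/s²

Convert to SI: rₚ = 7.436 Gm = 7.436e+09 m; rₐ = 24.23 Gm = 2.423e+10 m.
(a) Conservation of angular momentum (rₚvₚ = rₐvₐ) gives vₚ/vₐ = rₐ/rₚ = 2.423e+10/7.436e+09 ≈ 3.258
(b) a = (rₚ + rₐ)/2 = (7.436e+09 + 2.423e+10)/2 ≈ 1.583e+10 m
(c) With a = (rₚ + rₐ)/2 = 1.5833e+10 m, ε = −GM/(2a) = −3.916e+21/(2 · 1.5833e+10) J/kg ≈ -1.237e+11 J/kg
(d) With a = (rₚ + rₐ)/2 = 1.5833e+10 m, vₚ = √(GM (2/rₚ − 1/a)) = √(3.916e+21 · (2/7.436e+09 − 1/1.5833e+10)) m/s ≈ 8.977e+05 m/s
(e) From a = (rₚ + rₐ)/2 = 1.5833e+10 m and e = (rₐ − rₚ)/(rₐ + rₚ) = 0.530348, p = a(1 − e²) = 1.5833e+10 · (1 − (0.530348)²) ≈ 1.138e+10 m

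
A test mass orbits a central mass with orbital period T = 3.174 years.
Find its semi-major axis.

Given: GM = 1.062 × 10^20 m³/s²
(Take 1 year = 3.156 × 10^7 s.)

Convert to SI: T = 3.174 years = 1.00171e+08 s.
Invert Kepler's third law: a = (GM · T² / (4π²))^(1/3).
Substituting T = 1.00171e+08 s and GM = 1.062e+20 m³/s²:
a = (1.062e+20 · (1.00171e+08)² / (4π²))^(1/3) m
a ≈ 3e+11 m = 300 Gm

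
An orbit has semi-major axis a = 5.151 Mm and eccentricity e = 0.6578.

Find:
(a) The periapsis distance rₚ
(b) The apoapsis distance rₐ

Convert to SI: a = 5.151 Mm = 5.151e+06 m.
(a) rₚ = a(1 − e) = 5.151e+06 · (1 − 0.6578) = 5.151e+06 · 0.3422 ≈ 1.763e+06 m = 1.763 Mm.
(b) rₐ = a(1 + e) = 5.151e+06 · (1 + 0.6578) = 5.151e+06 · 1.6578 ≈ 8.539e+06 m = 8.539 Mm.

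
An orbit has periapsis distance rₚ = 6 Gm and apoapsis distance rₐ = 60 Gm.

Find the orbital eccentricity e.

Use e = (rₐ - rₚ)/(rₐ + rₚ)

Convert to SI: rₚ = 6 Gm = 6e+09 m; rₐ = 60 Gm = 6e+10 m.
e = (rₐ − rₚ) / (rₐ + rₚ).
e = (6e+10 − 6e+09) / (6e+10 + 6e+09) = 5.4e+10 / 6.6e+10 ≈ 0.8182.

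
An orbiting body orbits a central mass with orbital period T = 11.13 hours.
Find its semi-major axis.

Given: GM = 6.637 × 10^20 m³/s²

Convert to SI: T = 11.13 hours = 40068 s.
Invert Kepler's third law: a = (GM · T² / (4π²))^(1/3).
Substituting T = 40068 s and GM = 6.637e+20 m³/s²:
a = (6.637e+20 · (40068)² / (4π²))^(1/3) m
a ≈ 3e+09 m = 3 Gm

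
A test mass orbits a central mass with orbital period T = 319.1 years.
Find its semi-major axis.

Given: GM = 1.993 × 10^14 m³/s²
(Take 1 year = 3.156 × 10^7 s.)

Convert to SI: T = 319.1 years = 1.00708e+10 s.
Invert Kepler's third law: a = (GM · T² / (4π²))^(1/3).
Substituting T = 1.00708e+10 s and GM = 1.993e+14 m³/s²:
a = (1.993e+14 · (1.00708e+10)² / (4π²))^(1/3) m
a ≈ 8e+10 m = 80 Gm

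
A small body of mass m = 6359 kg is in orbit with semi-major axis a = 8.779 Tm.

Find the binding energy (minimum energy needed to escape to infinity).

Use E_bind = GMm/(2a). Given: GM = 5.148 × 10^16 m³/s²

Convert to SI: a = 8.779 Tm = 8.779e+12 m.
Total orbital energy is E = −GMm/(2a); binding energy is E_bind = −E = GMm/(2a).
E_bind = 5.148e+16 · 6359 / (2 · 8.779e+12) J ≈ 1.864e+07 J = 18.64 MJ.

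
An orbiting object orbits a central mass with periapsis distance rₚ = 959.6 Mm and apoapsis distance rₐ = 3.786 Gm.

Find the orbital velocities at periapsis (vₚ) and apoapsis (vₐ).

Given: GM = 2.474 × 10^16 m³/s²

Convert to SI: rₚ = 959.6 Mm = 9.596e+08 m; rₐ = 3.786 Gm = 3.786e+09 m.
Use the vis-viva equation v² = GM(2/r − 1/a) with a = (rₚ + rₐ)/2 = (9.596e+08 + 3.786e+09)/2 = 2.3728e+09 m.
vₚ = √(GM · (2/rₚ − 1/a)) = √(2.474e+16 · (2/9.596e+08 − 1/2.3728e+09)) m/s ≈ 6414 m/s = 6.414 km/s.
vₐ = √(GM · (2/rₐ − 1/a)) = √(2.474e+16 · (2/3.786e+09 − 1/2.3728e+09)) m/s ≈ 1626 m/s = 1.626 km/s.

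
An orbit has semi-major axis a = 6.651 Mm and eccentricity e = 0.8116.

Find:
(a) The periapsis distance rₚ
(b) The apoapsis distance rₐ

Convert to SI: a = 6.651 Mm = 6.651e+06 m.
(a) rₚ = a(1 − e) = 6.651e+06 · (1 − 0.8116) = 6.651e+06 · 0.1884 ≈ 1.253e+06 m = 1.253 Mm.
(b) rₐ = a(1 + e) = 6.651e+06 · (1 + 0.8116) = 6.651e+06 · 1.8116 ≈ 1.205e+07 m = 12.05 Mm.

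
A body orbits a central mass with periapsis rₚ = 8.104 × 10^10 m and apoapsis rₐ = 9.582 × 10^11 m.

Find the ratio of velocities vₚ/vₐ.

Conservation of angular momentum gives rₚvₚ = rₐvₐ, so vₚ/vₐ = rₐ/rₚ.
vₚ/vₐ = 9.582e+11 / 8.104e+10 ≈ 11.82.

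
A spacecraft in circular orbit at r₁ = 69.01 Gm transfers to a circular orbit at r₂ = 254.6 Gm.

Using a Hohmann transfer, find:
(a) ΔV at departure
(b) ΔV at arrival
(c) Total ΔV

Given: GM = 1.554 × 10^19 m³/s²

Convert to SI: r₁ = 69.01 Gm = 6.901e+10 m; r₂ = 254.6 Gm = 2.546e+11 m.
Transfer semi-major axis: a_t = (r₁ + r₂)/2 = (6.901e+10 + 2.546e+11)/2 = 1.61805e+11 m.
Circular speeds: v₁ = √(GM/r₁) = 15006.2 m/s, v₂ = √(GM/r₂) = 7812.61 m/s.
Transfer speeds (vis-viva v² = GM(2/r − 1/a_t)): v₁ᵗ = 18823.6 m/s, v₂ᵗ = 5102.19 m/s.
(a) ΔV₁ = |v₁ᵗ − v₁| ≈ 3817 m/s = 3.817 km/s.
(b) ΔV₂ = |v₂ − v₂ᵗ| ≈ 2710 m/s = 2.71 km/s.
(c) ΔV_total = ΔV₁ + ΔV₂ ≈ 6528 m/s = 6.528 km/s.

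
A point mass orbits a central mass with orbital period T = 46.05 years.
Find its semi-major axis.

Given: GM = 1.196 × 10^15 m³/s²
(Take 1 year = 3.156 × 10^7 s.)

Convert to SI: T = 46.05 years = 1.45334e+09 s.
Invert Kepler's third law: a = (GM · T² / (4π²))^(1/3).
Substituting T = 1.45334e+09 s and GM = 1.196e+15 m³/s²:
a = (1.196e+15 · (1.45334e+09)² / (4π²))^(1/3) m
a ≈ 4e+10 m = 40 Gm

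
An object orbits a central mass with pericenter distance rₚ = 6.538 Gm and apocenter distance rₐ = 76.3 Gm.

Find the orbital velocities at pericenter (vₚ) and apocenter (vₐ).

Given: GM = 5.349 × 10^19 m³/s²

Convert to SI: rₚ = 6.538 Gm = 6.538e+09 m; rₐ = 76.3 Gm = 7.63e+10 m.
Use the vis-viva equation v² = GM(2/r − 1/a) with a = (rₚ + rₐ)/2 = (6.538e+09 + 7.63e+10)/2 = 4.1419e+10 m.
vₚ = √(GM · (2/rₚ − 1/a)) = √(5.349e+19 · (2/6.538e+09 − 1/4.1419e+10)) m/s ≈ 1.228e+05 m/s = 122.8 km/s.
vₐ = √(GM · (2/rₐ − 1/a)) = √(5.349e+19 · (2/7.63e+10 − 1/4.1419e+10)) m/s ≈ 1.052e+04 m/s = 10.52 km/s.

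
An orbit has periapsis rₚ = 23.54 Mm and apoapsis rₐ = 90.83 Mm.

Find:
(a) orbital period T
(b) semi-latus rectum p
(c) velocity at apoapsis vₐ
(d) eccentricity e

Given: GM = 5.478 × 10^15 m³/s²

Convert to SI: rₚ = 23.54 Mm = 2.354e+07 m; rₐ = 90.83 Mm = 9.083e+07 m.
(a) With a = (rₚ + rₐ)/2 = 5.7185e+07 m, T = 2π √(a³/GM) = 2π √((5.7185e+07)³/5.478e+15) s ≈ 3.671e+04 s
(b) From a = (rₚ + rₐ)/2 = 5.7185e+07 m and e = (rₐ − rₚ)/(rₐ + rₚ) = 0.588354, p = a(1 − e²) = 5.7185e+07 · (1 − (0.588354)²) ≈ 3.739e+07 m
(c) With a = (rₚ + rₐ)/2 = 5.7185e+07 m, vₐ = √(GM (2/rₐ − 1/a)) = √(5.478e+15 · (2/9.083e+07 − 1/5.7185e+07)) m/s ≈ 4983 m/s
(d) e = (rₐ − rₚ)/(rₐ + rₚ) = (9.083e+07 − 2.354e+07)/(9.083e+07 + 2.354e+07) ≈ 0.5884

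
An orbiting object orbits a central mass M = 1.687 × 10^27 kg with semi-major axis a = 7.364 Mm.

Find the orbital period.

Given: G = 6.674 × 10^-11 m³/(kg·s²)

Convert to SI: a = 7.364 Mm = 7.364e+06 m.
GM = G · M = 6.674e-11 · 1.687e+27 = 1.1259e+17 m³/s².
Kepler's third law: T = 2π √(a³ / GM).
Substituting a = 7.364e+06 m and GM = 1.1259e+17 m³/s²:
T = 2π √((7.364e+06)³ / 1.1259e+17) s
T ≈ 374.2 s = 6.237 minutes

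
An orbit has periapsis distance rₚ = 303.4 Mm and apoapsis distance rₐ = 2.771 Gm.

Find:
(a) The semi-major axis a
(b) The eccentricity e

Convert to SI: rₚ = 303.4 Mm = 3.034e+08 m; rₐ = 2.771 Gm = 2.771e+09 m.
(a) a = (rₚ + rₐ) / 2 = (3.034e+08 + 2.771e+09) / 2 ≈ 1.537e+09 m = 1.537 Gm.
(b) e = (rₐ − rₚ) / (rₐ + rₚ) = (2.771e+09 − 3.034e+08) / (2.771e+09 + 3.034e+08) ≈ 0.8026.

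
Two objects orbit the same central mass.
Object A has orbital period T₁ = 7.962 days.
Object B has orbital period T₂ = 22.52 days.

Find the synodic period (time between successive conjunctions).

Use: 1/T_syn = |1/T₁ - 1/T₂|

Convert to SI: T₁ = 7.962 days = 687917 s; T₂ = 22.52 days = 1.94573e+06 s.
T_syn = |T₁ · T₂ / (T₁ − T₂)|.
T_syn = |687917 · 1.94573e+06 / (687917 − 1.94573e+06)| s ≈ 1.064e+06 s = 12.32 days.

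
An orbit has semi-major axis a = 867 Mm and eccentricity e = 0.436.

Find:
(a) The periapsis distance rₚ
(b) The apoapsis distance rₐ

Convert to SI: a = 867 Mm = 8.67e+08 m.
(a) rₚ = a(1 − e) = 8.67e+08 · (1 − 0.436) = 8.67e+08 · 0.564 ≈ 4.89e+08 m = 489 Mm.
(b) rₐ = a(1 + e) = 8.67e+08 · (1 + 0.436) = 8.67e+08 · 1.436 ≈ 1.245e+09 m = 1.245 Gm.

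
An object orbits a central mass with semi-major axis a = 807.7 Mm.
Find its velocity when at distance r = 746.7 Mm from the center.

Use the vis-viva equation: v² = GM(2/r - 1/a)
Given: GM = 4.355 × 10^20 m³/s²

Convert to SI: a = 807.7 Mm = 8.077e+08 m; r = 746.7 Mm = 7.467e+08 m.
Vis-viva: v = √(GM · (2/r − 1/a)).
2/r − 1/a = 2/7.467e+08 − 1/8.077e+08 = 1.44037e-09 m⁻¹.
v = √(4.355e+20 · 1.44037e-09) m/s ≈ 7.92e+05 m/s = 792 km/s.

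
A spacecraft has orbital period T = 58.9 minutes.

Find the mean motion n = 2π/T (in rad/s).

Convert to SI: T = 58.9 minutes = 3534 s.
n = 2π / T.
n = 2π / 3534 s ≈ 0.001778 rad/s.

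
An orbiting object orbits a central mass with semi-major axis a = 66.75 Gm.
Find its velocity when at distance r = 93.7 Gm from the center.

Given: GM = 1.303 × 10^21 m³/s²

Convert to SI: a = 66.75 Gm = 6.675e+10 m; r = 93.7 Gm = 9.37e+10 m.
Vis-viva: v = √(GM · (2/r − 1/a)).
2/r − 1/a = 2/9.37e+10 − 1/6.675e+10 = 6.36344e-12 m⁻¹.
v = √(1.303e+21 · 6.36344e-12) m/s ≈ 9.106e+04 m/s = 91.06 km/s.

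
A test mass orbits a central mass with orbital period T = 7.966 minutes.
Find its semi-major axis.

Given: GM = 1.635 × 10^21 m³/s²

Convert to SI: T = 7.966 minutes = 477.96 s.
Invert Kepler's third law: a = (GM · T² / (4π²))^(1/3).
Substituting T = 477.96 s and GM = 1.635e+21 m³/s²:
a = (1.635e+21 · (477.96)² / (4π²))^(1/3) m
a ≈ 2.115e+08 m = 211.5 Mm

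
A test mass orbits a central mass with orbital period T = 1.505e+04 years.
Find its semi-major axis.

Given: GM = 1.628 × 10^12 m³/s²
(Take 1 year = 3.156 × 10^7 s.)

Convert to SI: T = 1.505e+04 years = 4.74978e+11 s.
Invert Kepler's third law: a = (GM · T² / (4π²))^(1/3).
Substituting T = 4.74978e+11 s and GM = 1.628e+12 m³/s²:
a = (1.628e+12 · (4.74978e+11)² / (4π²))^(1/3) m
a ≈ 2.103e+11 m = 210.3 Gm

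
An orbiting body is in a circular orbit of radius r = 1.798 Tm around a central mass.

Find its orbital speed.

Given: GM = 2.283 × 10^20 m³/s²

Convert to SI: r = 1.798 Tm = 1.798e+12 m.
For a circular orbit, gravity supplies the centripetal force, so v = √(GM / r).
v = √(2.283e+20 / 1.798e+12) m/s ≈ 1.127e+04 m/s = 11.27 km/s.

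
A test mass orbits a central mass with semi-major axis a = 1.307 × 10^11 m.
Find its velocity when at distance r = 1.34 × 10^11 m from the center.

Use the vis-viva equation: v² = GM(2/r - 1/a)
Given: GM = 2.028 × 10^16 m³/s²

Vis-viva: v = √(GM · (2/r − 1/a)).
2/r − 1/a = 2/1.34e+11 − 1/1.307e+11 = 7.27426e-12 m⁻¹.
v = √(2.028e+16 · 7.27426e-12) m/s ≈ 384.1 m/s = 384.1 m/s.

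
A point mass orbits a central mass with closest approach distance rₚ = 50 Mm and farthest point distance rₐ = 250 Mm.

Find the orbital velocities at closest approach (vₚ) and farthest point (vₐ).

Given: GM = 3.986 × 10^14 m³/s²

Convert to SI: rₚ = 50 Mm = 5e+07 m; rₐ = 250 Mm = 2.5e+08 m.
Use the vis-viva equation v² = GM(2/r − 1/a) with a = (rₚ + rₐ)/2 = (5e+07 + 2.5e+08)/2 = 1.5e+08 m.
vₚ = √(GM · (2/rₚ − 1/a)) = √(3.986e+14 · (2/5e+07 − 1/1.5e+08)) m/s ≈ 3645 m/s = 3.645 km/s.
vₐ = √(GM · (2/rₐ − 1/a)) = √(3.986e+14 · (2/2.5e+08 − 1/1.5e+08)) m/s ≈ 729 m/s = 729 m/s.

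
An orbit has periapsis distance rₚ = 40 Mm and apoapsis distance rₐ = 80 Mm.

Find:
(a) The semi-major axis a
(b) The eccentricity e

Convert to SI: rₚ = 40 Mm = 4e+07 m; rₐ = 80 Mm = 8e+07 m.
(a) a = (rₚ + rₐ) / 2 = (4e+07 + 8e+07) / 2 ≈ 6e+07 m = 60 Mm.
(b) e = (rₐ − rₚ) / (rₐ + rₚ) = (8e+07 − 4e+07) / (8e+07 + 4e+07) ≈ 0.3333.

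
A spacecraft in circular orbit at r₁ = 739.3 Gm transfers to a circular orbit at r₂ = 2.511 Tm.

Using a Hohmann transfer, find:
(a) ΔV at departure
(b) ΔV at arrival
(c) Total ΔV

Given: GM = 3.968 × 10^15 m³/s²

Convert to SI: r₁ = 739.3 Gm = 7.393e+11 m; r₂ = 2.511 Tm = 2.511e+12 m.
Transfer semi-major axis: a_t = (r₁ + r₂)/2 = (7.393e+11 + 2.511e+12)/2 = 1.62515e+12 m.
Circular speeds: v₁ = √(GM/r₁) = 73.2614 m/s, v₂ = √(GM/r₂) = 39.7523 m/s.
Transfer speeds (vis-viva v² = GM(2/r − 1/a_t)): v₁ᵗ = 91.0651 m/s, v₂ᵗ = 26.8118 m/s.
(a) ΔV₁ = |v₁ᵗ − v₁| ≈ 17.8 m/s = 17.8 m/s.
(b) ΔV₂ = |v₂ − v₂ᵗ| ≈ 12.94 m/s = 12.94 m/s.
(c) ΔV_total = ΔV₁ + ΔV₂ ≈ 30.74 m/s = 30.74 m/s.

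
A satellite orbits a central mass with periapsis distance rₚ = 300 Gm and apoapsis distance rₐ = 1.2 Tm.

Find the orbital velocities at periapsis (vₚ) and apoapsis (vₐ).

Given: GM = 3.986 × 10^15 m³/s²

Convert to SI: rₚ = 300 Gm = 3e+11 m; rₐ = 1.2 Tm = 1.2e+12 m.
Use the vis-viva equation v² = GM(2/r − 1/a) with a = (rₚ + rₐ)/2 = (3e+11 + 1.2e+12)/2 = 7.5e+11 m.
vₚ = √(GM · (2/rₚ − 1/a)) = √(3.986e+15 · (2/3e+11 − 1/7.5e+11)) m/s ≈ 145.8 m/s = 145.8 m/s.
vₐ = √(GM · (2/rₐ − 1/a)) = √(3.986e+15 · (2/1.2e+12 − 1/7.5e+11)) m/s ≈ 36.45 m/s = 36.45 m/s.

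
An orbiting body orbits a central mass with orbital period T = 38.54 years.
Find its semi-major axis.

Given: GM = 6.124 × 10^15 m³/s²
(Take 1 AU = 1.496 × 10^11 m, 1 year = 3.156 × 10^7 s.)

Convert to SI: T = 38.54 years = 1.21632e+09 s.
Invert Kepler's third law: a = (GM · T² / (4π²))^(1/3).
Substituting T = 1.21632e+09 s and GM = 6.124e+15 m³/s²:
a = (6.124e+15 · (1.21632e+09)² / (4π²))^(1/3) m
a ≈ 6.122e+10 m = 0.4093 AU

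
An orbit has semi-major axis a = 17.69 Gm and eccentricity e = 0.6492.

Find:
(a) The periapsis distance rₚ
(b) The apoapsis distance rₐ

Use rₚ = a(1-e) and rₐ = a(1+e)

Convert to SI: a = 17.69 Gm = 1.769e+10 m.
(a) rₚ = a(1 − e) = 1.769e+10 · (1 − 0.6492) = 1.769e+10 · 0.3508 ≈ 6.206e+09 m = 6.206 Gm.
(b) rₐ = a(1 + e) = 1.769e+10 · (1 + 0.6492) = 1.769e+10 · 1.6492 ≈ 2.917e+10 m = 29.17 Gm.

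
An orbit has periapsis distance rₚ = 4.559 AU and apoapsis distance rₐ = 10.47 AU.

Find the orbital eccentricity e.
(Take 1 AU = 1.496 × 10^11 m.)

Convert to SI: rₚ = 4.559 AU = 6.82026e+11 m; rₐ = 10.47 AU = 1.56631e+12 m.
e = (rₐ − rₚ) / (rₐ + rₚ).
e = (1.56631e+12 − 6.82026e+11) / (1.56631e+12 + 6.82026e+11) = 8.84286e+11 / 2.24834e+12 ≈ 0.3933.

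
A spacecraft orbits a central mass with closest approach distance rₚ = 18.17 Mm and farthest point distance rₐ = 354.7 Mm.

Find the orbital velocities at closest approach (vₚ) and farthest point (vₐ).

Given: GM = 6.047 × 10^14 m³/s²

Convert to SI: rₚ = 18.17 Mm = 1.817e+07 m; rₐ = 354.7 Mm = 3.547e+08 m.
Use the vis-viva equation v² = GM(2/r − 1/a) with a = (rₚ + rₐ)/2 = (1.817e+07 + 3.547e+08)/2 = 1.86435e+08 m.
vₚ = √(GM · (2/rₚ − 1/a)) = √(6.047e+14 · (2/1.817e+07 − 1/1.86435e+08)) m/s ≈ 7957 m/s = 7.957 km/s.
vₐ = √(GM · (2/rₐ − 1/a)) = √(6.047e+14 · (2/3.547e+08 − 1/1.86435e+08)) m/s ≈ 407.6 m/s = 407.6 m/s.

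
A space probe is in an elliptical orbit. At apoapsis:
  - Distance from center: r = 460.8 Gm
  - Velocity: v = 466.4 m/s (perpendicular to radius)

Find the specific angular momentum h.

Convert to SI: r = 460.8 Gm = 4.608e+11 m.
With v perpendicular to r, h = r · v.
h = 4.608e+11 · 466.4 m²/s ≈ 2.149e+14 m²/s.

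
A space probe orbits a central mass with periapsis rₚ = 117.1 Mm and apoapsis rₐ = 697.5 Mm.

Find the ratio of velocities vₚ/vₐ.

Convert to SI: rₚ = 117.1 Mm = 1.171e+08 m; rₐ = 697.5 Mm = 6.975e+08 m.
Conservation of angular momentum gives rₚvₚ = rₐvₐ, so vₚ/vₐ = rₐ/rₚ.
vₚ/vₐ = 6.975e+08 / 1.171e+08 ≈ 5.956.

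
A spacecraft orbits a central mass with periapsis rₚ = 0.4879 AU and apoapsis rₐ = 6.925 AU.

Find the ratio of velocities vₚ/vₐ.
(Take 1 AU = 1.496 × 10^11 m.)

Convert to SI: rₚ = 0.4879 AU = 7.29898e+10 m; rₐ = 6.925 AU = 1.03598e+12 m.
Conservation of angular momentum gives rₚvₚ = rₐvₐ, so vₚ/vₐ = rₐ/rₚ.
vₚ/vₐ = 1.03598e+12 / 7.29898e+10 ≈ 14.19.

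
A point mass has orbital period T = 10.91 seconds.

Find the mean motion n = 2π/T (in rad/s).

n = 2π / T.
n = 2π / 10.91 s ≈ 0.5759 rad/s.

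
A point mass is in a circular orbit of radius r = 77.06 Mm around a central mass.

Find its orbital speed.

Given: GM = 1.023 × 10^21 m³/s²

Convert to SI: r = 77.06 Mm = 7.706e+07 m.
For a circular orbit, gravity supplies the centripetal force, so v = √(GM / r).
v = √(1.023e+21 / 7.706e+07) m/s ≈ 3.644e+06 m/s = 3644 km/s.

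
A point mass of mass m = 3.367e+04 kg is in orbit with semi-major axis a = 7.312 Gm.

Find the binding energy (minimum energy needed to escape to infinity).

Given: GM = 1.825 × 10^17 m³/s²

Convert to SI: a = 7.312 Gm = 7.312e+09 m.
Total orbital energy is E = −GMm/(2a); binding energy is E_bind = −E = GMm/(2a).
E_bind = 1.825e+17 · 3.367e+04 / (2 · 7.312e+09) J ≈ 4.202e+11 J = 420.2 GJ.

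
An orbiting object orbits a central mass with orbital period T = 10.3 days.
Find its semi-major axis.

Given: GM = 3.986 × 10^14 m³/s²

Convert to SI: T = 10.3 days = 889920 s.
Invert Kepler's third law: a = (GM · T² / (4π²))^(1/3).
Substituting T = 889920 s and GM = 3.986e+14 m³/s²:
a = (3.986e+14 · (889920)² / (4π²))^(1/3) m
a ≈ 2e+08 m = 200 Mm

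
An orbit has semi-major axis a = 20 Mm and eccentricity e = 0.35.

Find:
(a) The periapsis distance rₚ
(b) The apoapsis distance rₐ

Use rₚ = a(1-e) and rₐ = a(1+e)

Convert to SI: a = 20 Mm = 2e+07 m.
(a) rₚ = a(1 − e) = 2e+07 · (1 − 0.35) = 2e+07 · 0.65 ≈ 1.3e+07 m = 13 Mm.
(b) rₐ = a(1 + e) = 2e+07 · (1 + 0.35) = 2e+07 · 1.35 ≈ 2.7e+07 m = 27 Mm.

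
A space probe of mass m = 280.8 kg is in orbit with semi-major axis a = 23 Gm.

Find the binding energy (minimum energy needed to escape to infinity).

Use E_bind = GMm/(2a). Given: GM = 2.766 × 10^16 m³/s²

Convert to SI: a = 23 Gm = 2.3e+10 m.
Total orbital energy is E = −GMm/(2a); binding energy is E_bind = −E = GMm/(2a).
E_bind = 2.766e+16 · 280.8 / (2 · 2.3e+10) J ≈ 1.688e+08 J = 168.8 MJ.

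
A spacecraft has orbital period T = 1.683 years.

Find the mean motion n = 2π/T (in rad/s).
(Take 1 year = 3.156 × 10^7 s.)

Convert to SI: T = 1.683 years = 5.31155e+07 s.
n = 2π / T.
n = 2π / 5.31155e+07 s ≈ 1.183e-07 rad/s.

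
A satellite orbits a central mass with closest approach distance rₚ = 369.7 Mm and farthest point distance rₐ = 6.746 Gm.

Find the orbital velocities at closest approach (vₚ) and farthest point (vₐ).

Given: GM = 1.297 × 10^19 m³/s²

Convert to SI: rₚ = 369.7 Mm = 3.697e+08 m; rₐ = 6.746 Gm = 6.746e+09 m.
Use the vis-viva equation v² = GM(2/r − 1/a) with a = (rₚ + rₐ)/2 = (3.697e+08 + 6.746e+09)/2 = 3.55785e+09 m.
vₚ = √(GM · (2/rₚ − 1/a)) = √(1.297e+19 · (2/3.697e+08 − 1/3.55785e+09)) m/s ≈ 2.579e+05 m/s = 257.9 km/s.
vₐ = √(GM · (2/rₐ − 1/a)) = √(1.297e+19 · (2/6.746e+09 − 1/3.55785e+09)) m/s ≈ 1.413e+04 m/s = 14.13 km/s.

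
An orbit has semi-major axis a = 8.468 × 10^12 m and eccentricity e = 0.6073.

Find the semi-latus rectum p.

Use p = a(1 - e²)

p = a (1 − e²).
p = 8.468e+12 · (1 − (0.6073)²) = 8.468e+12 · 0.631187 ≈ 5.345e+12 m = 5.345 × 10^12 m.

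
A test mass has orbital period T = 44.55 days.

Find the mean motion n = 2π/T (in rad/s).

Convert to SI: T = 44.55 days = 3.84912e+06 s.
n = 2π / T.
n = 2π / 3.84912e+06 s ≈ 1.632e-06 rad/s.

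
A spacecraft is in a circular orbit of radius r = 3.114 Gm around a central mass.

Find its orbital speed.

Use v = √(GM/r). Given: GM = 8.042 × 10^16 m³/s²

Convert to SI: r = 3.114 Gm = 3.114e+09 m.
For a circular orbit, gravity supplies the centripetal force, so v = √(GM / r).
v = √(8.042e+16 / 3.114e+09) m/s ≈ 5082 m/s = 5.082 km/s.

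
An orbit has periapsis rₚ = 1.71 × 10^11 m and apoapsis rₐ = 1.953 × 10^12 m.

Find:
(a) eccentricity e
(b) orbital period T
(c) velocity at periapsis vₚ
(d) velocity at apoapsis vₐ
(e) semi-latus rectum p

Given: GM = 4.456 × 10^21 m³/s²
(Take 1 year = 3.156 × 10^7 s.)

(a) e = (rₐ − rₚ)/(rₐ + rₚ) = (1.953e+12 − 1.71e+11)/(1.953e+12 + 1.71e+11) ≈ 0.839
(b) With a = (rₚ + rₐ)/2 = 1.062e+12 m, T = 2π √(a³/GM) = 2π √((1.062e+12)³/4.456e+21) s ≈ 1.03e+08 s
(c) With a = (rₚ + rₐ)/2 = 1.062e+12 m, vₚ = √(GM (2/rₚ − 1/a)) = √(4.456e+21 · (2/1.71e+11 − 1/1.062e+12)) m/s ≈ 2.189e+05 m/s
(d) With a = (rₚ + rₐ)/2 = 1.062e+12 m, vₐ = √(GM (2/rₐ − 1/a)) = √(4.456e+21 · (2/1.953e+12 − 1/1.062e+12)) m/s ≈ 1.917e+04 m/s
(e) From a = (rₚ + rₐ)/2 = 1.062e+12 m and e = (rₐ − rₚ)/(rₐ + rₚ) = 0.838983, p = a(1 − e²) = 1.062e+12 · (1 − (0.838983)²) ≈ 3.145e+11 m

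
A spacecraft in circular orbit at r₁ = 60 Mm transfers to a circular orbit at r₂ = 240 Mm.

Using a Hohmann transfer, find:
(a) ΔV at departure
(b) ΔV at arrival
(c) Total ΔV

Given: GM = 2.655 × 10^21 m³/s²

Convert to SI: r₁ = 60 Mm = 6e+07 m; r₂ = 240 Mm = 2.4e+08 m.
Transfer semi-major axis: a_t = (r₁ + r₂)/2 = (6e+07 + 2.4e+08)/2 = 1.5e+08 m.
Circular speeds: v₁ = √(GM/r₁) = 6.65207e+06 m/s, v₂ = √(GM/r₂) = 3.32603e+06 m/s.
Transfer speeds (vis-viva v² = GM(2/r − 1/a_t)): v₁ᵗ = 8.41427e+06 m/s, v₂ᵗ = 2.10357e+06 m/s.
(a) ΔV₁ = |v₁ᵗ − v₁| ≈ 1.762e+06 m/s = 1762 km/s.
(b) ΔV₂ = |v₂ − v₂ᵗ| ≈ 1.222e+06 m/s = 1222 km/s.
(c) ΔV_total = ΔV₁ + ΔV₂ ≈ 2.985e+06 m/s = 2985 km/s.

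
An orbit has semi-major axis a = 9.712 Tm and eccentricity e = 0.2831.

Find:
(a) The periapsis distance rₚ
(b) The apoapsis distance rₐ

Convert to SI: a = 9.712 Tm = 9.712e+12 m.
(a) rₚ = a(1 − e) = 9.712e+12 · (1 − 0.2831) = 9.712e+12 · 0.7169 ≈ 6.963e+12 m = 6.963 Tm.
(b) rₐ = a(1 + e) = 9.712e+12 · (1 + 0.2831) = 9.712e+12 · 1.2831 ≈ 1.246e+13 m = 12.46 Tm.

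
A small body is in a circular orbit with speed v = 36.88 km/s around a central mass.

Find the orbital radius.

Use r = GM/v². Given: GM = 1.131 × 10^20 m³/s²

Convert to SI: v = 36.88 km/s = 36880 m/s.
For a circular orbit, v² = GM / r, so r = GM / v².
r = 1.131e+20 / (36880)² m ≈ 8.315e+10 m = 83.15 Gm.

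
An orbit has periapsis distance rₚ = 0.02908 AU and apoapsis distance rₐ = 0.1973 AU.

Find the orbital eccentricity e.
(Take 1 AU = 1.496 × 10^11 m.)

Convert to SI: rₚ = 0.02908 AU = 4.35037e+09 m; rₐ = 0.1973 AU = 2.95161e+10 m.
e = (rₐ − rₚ) / (rₐ + rₚ).
e = (2.95161e+10 − 4.35037e+09) / (2.95161e+10 + 4.35037e+09) = 2.51657e+10 / 3.38664e+10 ≈ 0.7431.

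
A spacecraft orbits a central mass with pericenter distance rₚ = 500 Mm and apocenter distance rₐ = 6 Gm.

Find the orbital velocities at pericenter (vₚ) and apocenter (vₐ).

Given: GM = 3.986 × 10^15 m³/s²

Convert to SI: rₚ = 500 Mm = 5e+08 m; rₐ = 6 Gm = 6e+09 m.
Use the vis-viva equation v² = GM(2/r − 1/a) with a = (rₚ + rₐ)/2 = (5e+08 + 6e+09)/2 = 3.25e+09 m.
vₚ = √(GM · (2/rₚ − 1/a)) = √(3.986e+15 · (2/5e+08 − 1/3.25e+09)) m/s ≈ 3836 m/s = 3.836 km/s.
vₐ = √(GM · (2/rₐ − 1/a)) = √(3.986e+15 · (2/6e+09 − 1/3.25e+09)) m/s ≈ 319.7 m/s = 319.7 m/s.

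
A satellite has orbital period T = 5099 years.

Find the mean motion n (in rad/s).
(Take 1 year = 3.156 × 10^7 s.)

Convert to SI: T = 5099 years = 1.60924e+11 s.
n = 2π / T.
n = 2π / 1.60924e+11 s ≈ 3.904e-11 rad/s.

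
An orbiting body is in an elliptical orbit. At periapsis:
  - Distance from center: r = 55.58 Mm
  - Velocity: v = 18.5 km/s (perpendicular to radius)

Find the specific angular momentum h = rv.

Convert to SI: r = 55.58 Mm = 5.558e+07 m; v = 18.5 km/s = 18500 m/s.
With v perpendicular to r, h = r · v.
h = 5.558e+07 · 18500 m²/s ≈ 1.028e+12 m²/s.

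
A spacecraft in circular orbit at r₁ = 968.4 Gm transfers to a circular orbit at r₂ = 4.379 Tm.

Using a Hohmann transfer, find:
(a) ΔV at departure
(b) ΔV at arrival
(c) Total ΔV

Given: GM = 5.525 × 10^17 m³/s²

Convert to SI: r₁ = 968.4 Gm = 9.684e+11 m; r₂ = 4.379 Tm = 4.379e+12 m.
Transfer semi-major axis: a_t = (r₁ + r₂)/2 = (9.684e+11 + 4.379e+12)/2 = 2.6737e+12 m.
Circular speeds: v₁ = √(GM/r₁) = 755.334 m/s, v₂ = √(GM/r₂) = 355.205 m/s.
Transfer speeds (vis-viva v² = GM(2/r − 1/a_t)): v₁ᵗ = 966.651 m/s, v₂ᵗ = 213.771 m/s.
(a) ΔV₁ = |v₁ᵗ − v₁| ≈ 211.3 m/s = 211.3 m/s.
(b) ΔV₂ = |v₂ − v₂ᵗ| ≈ 141.4 m/s = 141.4 m/s.
(c) ΔV_total = ΔV₁ + ΔV₂ ≈ 352.8 m/s = 352.8 m/s.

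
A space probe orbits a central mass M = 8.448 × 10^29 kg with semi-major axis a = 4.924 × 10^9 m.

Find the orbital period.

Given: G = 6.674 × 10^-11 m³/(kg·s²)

GM = G · M = 6.674e-11 · 8.448e+29 = 5.6382e+19 m³/s².
Kepler's third law: T = 2π √(a³ / GM).
Substituting a = 4.924e+09 m and GM = 5.6382e+19 m³/s²:
T = 2π √((4.924e+09)³ / 5.6382e+19) s
T ≈ 2.891e+05 s = 3.346 days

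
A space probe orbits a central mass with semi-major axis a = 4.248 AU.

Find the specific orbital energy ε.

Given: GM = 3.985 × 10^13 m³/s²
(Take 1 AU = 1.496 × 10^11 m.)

Convert to SI: a = 4.248 AU = 6.35501e+11 m.
ε = −GM / (2a).
ε = −3.985e+13 / (2 · 6.35501e+11) J/kg ≈ -31.35 J/kg = -31.35 J/kg.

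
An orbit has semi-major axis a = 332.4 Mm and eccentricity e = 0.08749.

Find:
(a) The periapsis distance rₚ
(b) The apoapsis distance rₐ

Convert to SI: a = 332.4 Mm = 3.324e+08 m.
(a) rₚ = a(1 − e) = 3.324e+08 · (1 − 0.08749) = 3.324e+08 · 0.91251 ≈ 3.033e+08 m = 303.3 Mm.
(b) rₐ = a(1 + e) = 3.324e+08 · (1 + 0.08749) = 3.324e+08 · 1.08749 ≈ 3.615e+08 m = 361.5 Mm.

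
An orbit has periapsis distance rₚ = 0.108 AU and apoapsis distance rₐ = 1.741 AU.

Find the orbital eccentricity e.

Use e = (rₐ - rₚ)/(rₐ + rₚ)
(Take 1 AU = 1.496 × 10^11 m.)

Convert to SI: rₚ = 0.108 AU = 1.61568e+10 m; rₐ = 1.741 AU = 2.60454e+11 m.
e = (rₐ − rₚ) / (rₐ + rₚ).
e = (2.60454e+11 − 1.61568e+10) / (2.60454e+11 + 1.61568e+10) = 2.44297e+11 / 2.7661e+11 ≈ 0.8832.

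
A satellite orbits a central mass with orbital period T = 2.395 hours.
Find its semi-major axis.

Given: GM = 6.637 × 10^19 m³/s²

Convert to SI: T = 2.395 hours = 8622 s.
Invert Kepler's third law: a = (GM · T² / (4π²))^(1/3).
Substituting T = 8622 s and GM = 6.637e+19 m³/s²:
a = (6.637e+19 · (8622)² / (4π²))^(1/3) m
a ≈ 5e+08 m = 500 Mm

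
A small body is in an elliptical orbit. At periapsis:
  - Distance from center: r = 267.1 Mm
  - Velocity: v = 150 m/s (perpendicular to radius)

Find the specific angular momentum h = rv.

Convert to SI: r = 267.1 Mm = 2.671e+08 m.
With v perpendicular to r, h = r · v.
h = 2.671e+08 · 150 m²/s ≈ 4.007e+10 m²/s.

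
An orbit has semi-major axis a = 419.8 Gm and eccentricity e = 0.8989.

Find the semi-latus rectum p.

Convert to SI: a = 419.8 Gm = 4.198e+11 m.
p = a (1 − e²).
p = 4.198e+11 · (1 − (0.8989)²) = 4.198e+11 · 0.191979 ≈ 8.059e+10 m = 80.59 Gm.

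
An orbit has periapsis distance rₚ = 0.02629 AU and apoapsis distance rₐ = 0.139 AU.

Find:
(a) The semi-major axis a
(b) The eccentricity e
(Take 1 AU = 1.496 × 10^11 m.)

Convert to SI: rₚ = 0.02629 AU = 3.93298e+09 m; rₐ = 0.139 AU = 2.07944e+10 m.
(a) a = (rₚ + rₐ) / 2 = (3.93298e+09 + 2.07944e+10) / 2 ≈ 1.236e+10 m = 0.08264 AU.
(b) e = (rₐ − rₚ) / (rₐ + rₚ) = (2.07944e+10 − 3.93298e+09) / (2.07944e+10 + 3.93298e+09) ≈ 0.6819.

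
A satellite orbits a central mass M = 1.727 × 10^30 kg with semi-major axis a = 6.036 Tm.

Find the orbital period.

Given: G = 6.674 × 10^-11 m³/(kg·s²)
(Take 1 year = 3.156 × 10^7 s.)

Convert to SI: a = 6.036 Tm = 6.036e+12 m.
GM = G · M = 6.674e-11 · 1.727e+30 = 1.1526e+20 m³/s².
Kepler's third law: T = 2π √(a³ / GM).
Substituting a = 6.036e+12 m and GM = 1.1526e+20 m³/s²:
T = 2π √((6.036e+12)³ / 1.1526e+20) s
T ≈ 8.679e+09 s = 275 years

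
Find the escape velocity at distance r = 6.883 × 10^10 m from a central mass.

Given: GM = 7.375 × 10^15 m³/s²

Escape velocity comes from setting total energy to zero: ½v² − GM/r = 0 ⇒ v_esc = √(2GM / r).
v_esc = √(2 · 7.375e+15 / 6.883e+10) m/s ≈ 462.9 m/s = 462.9 m/s.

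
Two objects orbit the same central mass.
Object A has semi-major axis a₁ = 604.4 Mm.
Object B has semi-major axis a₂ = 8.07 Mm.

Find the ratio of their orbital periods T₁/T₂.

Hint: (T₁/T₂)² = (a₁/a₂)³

Convert to SI: a₁ = 604.4 Mm = 6.044e+08 m; a₂ = 8.07 Mm = 8.07e+06 m.
From Kepler's third law, (T₁/T₂)² = (a₁/a₂)³, so T₁/T₂ = (a₁/a₂)^(3/2).
a₁/a₂ = 6.044e+08 / 8.07e+06 = 74.8947.
T₁/T₂ = (74.8947)^(3/2) ≈ 648.2.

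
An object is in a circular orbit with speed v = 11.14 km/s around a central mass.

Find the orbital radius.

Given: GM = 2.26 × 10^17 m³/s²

Convert to SI: v = 11.14 km/s = 11140 m/s.
For a circular orbit, v² = GM / r, so r = GM / v².
r = 2.26e+17 / (11140)² m ≈ 1.821e+09 m = 1.821 Gm.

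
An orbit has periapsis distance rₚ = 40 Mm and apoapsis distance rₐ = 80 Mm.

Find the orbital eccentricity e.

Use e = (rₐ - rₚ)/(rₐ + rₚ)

Convert to SI: rₚ = 40 Mm = 4e+07 m; rₐ = 80 Mm = 8e+07 m.
e = (rₐ − rₚ) / (rₐ + rₚ).
e = (8e+07 − 4e+07) / (8e+07 + 4e+07) = 4e+07 / 1.2e+08 ≈ 0.3333.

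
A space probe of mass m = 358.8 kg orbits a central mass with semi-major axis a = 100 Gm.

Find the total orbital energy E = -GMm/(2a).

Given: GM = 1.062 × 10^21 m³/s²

Convert to SI: a = 100 Gm = 1e+11 m.
E = −GMm / (2a).
E = −1.062e+21 · 358.8 / (2 · 1e+11) J ≈ -1.905e+12 J = -1.905 TJ.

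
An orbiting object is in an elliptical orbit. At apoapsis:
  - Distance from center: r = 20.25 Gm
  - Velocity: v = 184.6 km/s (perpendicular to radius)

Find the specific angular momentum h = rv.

Convert to SI: r = 20.25 Gm = 2.025e+10 m; v = 184.6 km/s = 184600 m/s.
With v perpendicular to r, h = r · v.
h = 2.025e+10 · 184600 m²/s ≈ 3.738e+15 m²/s.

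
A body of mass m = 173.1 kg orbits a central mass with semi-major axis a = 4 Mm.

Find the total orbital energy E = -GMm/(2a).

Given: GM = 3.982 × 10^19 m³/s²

Convert to SI: a = 4 Mm = 4e+06 m.
E = −GMm / (2a).
E = −3.982e+19 · 173.1 / (2 · 4e+06) J ≈ -8.616e+14 J = -861.6 TJ.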